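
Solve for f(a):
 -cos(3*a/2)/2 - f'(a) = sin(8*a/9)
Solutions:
 f(a) = C1 - sin(3*a/2)/3 + 9*cos(8*a/9)/8


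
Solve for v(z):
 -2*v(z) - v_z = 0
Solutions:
 v(z) = C1*exp(-2*z)


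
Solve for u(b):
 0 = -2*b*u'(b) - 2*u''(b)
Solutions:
 u(b) = C1 + C2*erf(sqrt(2)*b/2)


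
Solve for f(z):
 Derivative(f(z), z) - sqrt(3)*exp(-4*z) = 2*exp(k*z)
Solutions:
 f(z) = C1 - sqrt(3)*exp(-4*z)/4 + 2*exp(k*z)/k


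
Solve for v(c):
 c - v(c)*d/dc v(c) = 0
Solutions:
 v(c) = -sqrt(C1 + c^2)
 v(c) = sqrt(C1 + c^2)


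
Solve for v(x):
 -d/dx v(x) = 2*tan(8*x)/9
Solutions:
 v(x) = C1 + log(cos(8*x))/36


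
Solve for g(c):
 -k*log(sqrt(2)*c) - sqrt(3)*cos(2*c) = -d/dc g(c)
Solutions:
 g(c) = C1 + c*k*(log(c) - 1) + c*k*log(2)/2 + sqrt(3)*sin(2*c)/2


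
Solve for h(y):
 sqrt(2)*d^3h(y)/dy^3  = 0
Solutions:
 h(y) = C1 + C2*y + C3*y^2


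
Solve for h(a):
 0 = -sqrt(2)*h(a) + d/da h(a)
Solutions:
 h(a) = C1*exp(sqrt(2)*a)


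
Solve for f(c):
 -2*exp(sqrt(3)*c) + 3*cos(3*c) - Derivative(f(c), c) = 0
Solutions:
 f(c) = C1 - 2*sqrt(3)*exp(sqrt(3)*c)/3 + sin(3*c)


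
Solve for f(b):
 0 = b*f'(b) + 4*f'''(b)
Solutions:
 f(b) = C1 + Integral(C2*airyai(-2^(1/3)*b/2) + C3*airybi(-2^(1/3)*b/2), b)


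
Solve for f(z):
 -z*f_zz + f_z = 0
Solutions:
 f(z) = C1 + C2*z^2


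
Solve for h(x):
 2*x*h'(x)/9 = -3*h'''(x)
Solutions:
 h(x) = C1 + Integral(C2*airyai(-2^(1/3)*x/3) + C3*airybi(-2^(1/3)*x/3), x)


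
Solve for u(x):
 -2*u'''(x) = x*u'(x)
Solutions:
 u(x) = C1 + Integral(C2*airyai(-2^(2/3)*x/2) + C3*airybi(-2^(2/3)*x/2), x)


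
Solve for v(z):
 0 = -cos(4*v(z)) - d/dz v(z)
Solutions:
 v(z) = -asin((C1 + exp(8*z))/(C1 - exp(8*z)))/4 + pi/4
 v(z) = asin((C1 + exp(8*z))/(C1 - exp(8*z)))/4


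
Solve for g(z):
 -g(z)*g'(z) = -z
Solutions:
 g(z) = -sqrt(C1 + z^2)
 g(z) = sqrt(C1 + z^2)


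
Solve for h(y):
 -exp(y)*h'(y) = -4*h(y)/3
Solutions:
 h(y) = C1*exp(-4*exp(-y)/3)


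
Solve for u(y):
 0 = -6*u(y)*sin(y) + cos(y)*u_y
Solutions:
 u(y) = C1/cos(y)^6


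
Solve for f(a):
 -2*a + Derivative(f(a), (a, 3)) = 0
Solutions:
 f(a) = C1 + C2*a + C3*a^2 + a^4/12


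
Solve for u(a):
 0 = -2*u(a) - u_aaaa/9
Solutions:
 u(a) = (C1*sin(2^(3/4)*sqrt(3)*a/2) + C2*cos(2^(3/4)*sqrt(3)*a/2))*exp(-2^(3/4)*sqrt(3)*a/2) + (C3*sin(2^(3/4)*sqrt(3)*a/2) + C4*cos(2^(3/4)*sqrt(3)*a/2))*exp(2^(3/4)*sqrt(3)*a/2)


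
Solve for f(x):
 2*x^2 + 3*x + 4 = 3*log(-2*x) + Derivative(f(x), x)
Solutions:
 f(x) = C1 + 2*x^3/3 + 3*x^2/2 - 3*x*log(-x) + x*(7 - 3*log(2))


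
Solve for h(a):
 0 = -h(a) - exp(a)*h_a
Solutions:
 h(a) = C1*exp(exp(-a))


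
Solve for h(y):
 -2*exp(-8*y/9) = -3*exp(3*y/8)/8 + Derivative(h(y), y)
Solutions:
 h(y) = C1 + exp(3*y/8) + 9*exp(-8*y/9)/4


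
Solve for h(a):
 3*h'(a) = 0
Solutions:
 h(a) = C1


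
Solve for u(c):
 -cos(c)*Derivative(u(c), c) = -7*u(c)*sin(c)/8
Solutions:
 u(c) = C1/cos(c)^(7/8)


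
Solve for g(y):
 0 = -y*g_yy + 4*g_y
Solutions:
 g(y) = C1 + C2*y^5


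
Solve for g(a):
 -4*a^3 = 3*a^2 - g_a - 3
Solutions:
 g(a) = C1 + a^4 + a^3 - 3*a


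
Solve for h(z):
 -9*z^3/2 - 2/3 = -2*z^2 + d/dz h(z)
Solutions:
 h(z) = C1 - 9*z^4/8 + 2*z^3/3 - 2*z/3


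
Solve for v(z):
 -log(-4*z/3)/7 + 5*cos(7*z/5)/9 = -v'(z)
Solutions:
 v(z) = C1 + z*log(-z)/7 - z*log(3)/7 - z/7 + 2*z*log(2)/7 - 25*sin(7*z/5)/63


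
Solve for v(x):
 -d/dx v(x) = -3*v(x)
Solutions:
 v(x) = C1*exp(3*x)


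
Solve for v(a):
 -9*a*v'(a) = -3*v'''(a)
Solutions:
 v(a) = C1 + Integral(C2*airyai(3^(1/3)*a) + C3*airybi(3^(1/3)*a), a)


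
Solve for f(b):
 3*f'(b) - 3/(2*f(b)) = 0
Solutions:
 f(b) = -sqrt(C1 + b)
 f(b) = sqrt(C1 + b)


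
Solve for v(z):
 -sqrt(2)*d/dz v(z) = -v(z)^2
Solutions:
 v(z) = -2/(C1 + sqrt(2)*z)


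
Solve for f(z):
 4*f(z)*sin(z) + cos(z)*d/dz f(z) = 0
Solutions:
 f(z) = C1*cos(z)^4


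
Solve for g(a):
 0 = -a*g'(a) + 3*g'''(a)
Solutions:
 g(a) = C1 + Integral(C2*airyai(3^(2/3)*a/3) + C3*airybi(3^(2/3)*a/3), a)


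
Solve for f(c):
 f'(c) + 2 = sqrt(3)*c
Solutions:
 f(c) = C1 + sqrt(3)*c^2/2 - 2*c


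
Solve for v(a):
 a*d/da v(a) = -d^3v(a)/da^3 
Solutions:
 v(a) = C1 + Integral(C2*airyai(-a) + C3*airybi(-a), a)


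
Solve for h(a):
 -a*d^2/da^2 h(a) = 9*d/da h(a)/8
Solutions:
 h(a) = C1 + C2/a^(1/8)


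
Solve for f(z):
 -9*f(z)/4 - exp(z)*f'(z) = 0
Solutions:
 f(z) = C1*exp(9*exp(-z)/4)


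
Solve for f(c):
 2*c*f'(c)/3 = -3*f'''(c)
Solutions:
 f(c) = C1 + Integral(C2*airyai(-6^(1/3)*c/3) + C3*airybi(-6^(1/3)*c/3), c)


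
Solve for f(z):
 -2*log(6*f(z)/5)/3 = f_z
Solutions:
 -3*Integral(1/(-log(_y) - log(6) + log(5)), (_y, f(z)))/2 = C1 - z


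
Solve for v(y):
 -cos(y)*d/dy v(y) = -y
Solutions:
 v(y) = C1 + Integral(y/cos(y), y)


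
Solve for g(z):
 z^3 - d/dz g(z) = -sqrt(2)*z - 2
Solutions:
 g(z) = C1 + z^4/4 + sqrt(2)*z^2/2 + 2*z


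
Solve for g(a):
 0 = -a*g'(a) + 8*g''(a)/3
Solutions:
 g(a) = C1 + C2*erfi(sqrt(3)*a/4)


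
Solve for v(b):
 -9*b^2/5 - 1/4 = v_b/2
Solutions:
 v(b) = C1 - 6*b^3/5 - b/2


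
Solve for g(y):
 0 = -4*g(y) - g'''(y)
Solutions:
 g(y) = C3*exp(-2^(2/3)*y) + (C1*sin(2^(2/3)*sqrt(3)*y/2) + C2*cos(2^(2/3)*sqrt(3)*y/2))*exp(2^(2/3)*y/2)


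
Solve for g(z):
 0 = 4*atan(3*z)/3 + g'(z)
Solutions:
 g(z) = C1 - 4*z*atan(3*z)/3 + 2*log(9*z^2 + 1)/9


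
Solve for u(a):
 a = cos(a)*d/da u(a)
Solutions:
 u(a) = C1 + Integral(a/cos(a), a)


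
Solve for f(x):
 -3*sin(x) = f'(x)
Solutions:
 f(x) = C1 + 3*cos(x)


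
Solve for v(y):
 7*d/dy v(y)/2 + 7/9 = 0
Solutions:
 v(y) = C1 - 2*y/9


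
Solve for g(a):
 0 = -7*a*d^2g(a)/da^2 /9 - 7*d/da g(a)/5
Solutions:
 g(a) = C1 + C2/a^(4/5)


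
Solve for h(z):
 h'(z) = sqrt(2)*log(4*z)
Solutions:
 h(z) = C1 + sqrt(2)*z*log(z) - sqrt(2)*z + 2*sqrt(2)*z*log(2)


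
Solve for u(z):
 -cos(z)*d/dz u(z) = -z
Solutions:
 u(z) = C1 + Integral(z/cos(z), z)


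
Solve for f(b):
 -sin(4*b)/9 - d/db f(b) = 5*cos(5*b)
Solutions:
 f(b) = C1 - sin(5*b) + cos(4*b)/36


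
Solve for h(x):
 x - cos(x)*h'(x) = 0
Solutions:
 h(x) = C1 + Integral(x/cos(x), x)


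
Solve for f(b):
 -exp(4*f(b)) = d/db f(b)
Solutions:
 f(b) = log(-I*(1/(C1 + 4*b))^(1/4))
 f(b) = log(I*(1/(C1 + 4*b))^(1/4))
 f(b) = log(-(1/(C1 + 4*b))^(1/4))
 f(b) = log(1/(C1 + 4*b))/4


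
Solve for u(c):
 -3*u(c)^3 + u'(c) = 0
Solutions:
 u(c) = -sqrt(2)*sqrt(-1/(C1 + 3*c))/2
 u(c) = sqrt(2)*sqrt(-1/(C1 + 3*c))/2


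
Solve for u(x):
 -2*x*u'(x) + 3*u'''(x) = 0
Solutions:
 u(x) = C1 + Integral(C2*airyai(2^(1/3)*3^(2/3)*x/3) + C3*airybi(2^(1/3)*3^(2/3)*x/3), x)


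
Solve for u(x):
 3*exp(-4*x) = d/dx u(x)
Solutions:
 u(x) = C1 - 3*exp(-4*x)/4


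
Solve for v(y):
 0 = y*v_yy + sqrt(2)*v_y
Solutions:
 v(y) = C1 + C2*y^(1 - sqrt(2))


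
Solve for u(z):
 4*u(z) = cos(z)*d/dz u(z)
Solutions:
 u(z) = C1*(sin(z)^2 + 2*sin(z) + 1)/(sin(z)^2 - 2*sin(z) + 1)


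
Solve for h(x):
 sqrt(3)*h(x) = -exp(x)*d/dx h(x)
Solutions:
 h(x) = C1*exp(sqrt(3)*exp(-x))


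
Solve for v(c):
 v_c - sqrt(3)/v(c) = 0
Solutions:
 v(c) = -sqrt(C1 + 2*sqrt(3)*c)
 v(c) = sqrt(C1 + 2*sqrt(3)*c)


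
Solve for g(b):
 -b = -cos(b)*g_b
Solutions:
 g(b) = C1 + Integral(b/cos(b), b)


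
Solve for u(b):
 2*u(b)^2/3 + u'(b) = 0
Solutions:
 u(b) = 3/(C1 + 2*b)


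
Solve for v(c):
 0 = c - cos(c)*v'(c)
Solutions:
 v(c) = C1 + Integral(c/cos(c), c)


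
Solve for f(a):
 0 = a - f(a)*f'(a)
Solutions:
 f(a) = -sqrt(C1 + a^2)
 f(a) = sqrt(C1 + a^2)


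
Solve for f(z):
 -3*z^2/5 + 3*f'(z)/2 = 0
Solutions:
 f(z) = C1 + 2*z^3/15


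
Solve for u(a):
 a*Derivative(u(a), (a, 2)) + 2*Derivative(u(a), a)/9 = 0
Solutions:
 u(a) = C1 + C2*a^(7/9)


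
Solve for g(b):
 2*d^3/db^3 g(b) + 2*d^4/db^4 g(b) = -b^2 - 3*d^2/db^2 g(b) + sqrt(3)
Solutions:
 g(b) = C1 + C2*b - b^4/36 + 2*b^3/27 + b^2*(4 + 9*sqrt(3))/54 + (C3*sin(sqrt(5)*b/2) + C4*cos(sqrt(5)*b/2))*exp(-b/2)


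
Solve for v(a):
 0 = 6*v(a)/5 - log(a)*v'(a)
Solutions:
 v(a) = C1*exp(6*li(a)/5)


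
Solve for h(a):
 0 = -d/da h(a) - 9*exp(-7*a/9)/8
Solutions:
 h(a) = C1 + 81*exp(-7*a/9)/56


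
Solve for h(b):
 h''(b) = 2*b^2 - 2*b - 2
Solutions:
 h(b) = C1 + C2*b + b^4/6 - b^3/3 - b^2


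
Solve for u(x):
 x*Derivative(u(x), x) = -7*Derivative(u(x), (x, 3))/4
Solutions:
 u(x) = C1 + Integral(C2*airyai(-14^(2/3)*x/7) + C3*airybi(-14^(2/3)*x/7), x)


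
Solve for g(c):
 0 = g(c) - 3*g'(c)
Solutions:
 g(c) = C1*exp(c/3)


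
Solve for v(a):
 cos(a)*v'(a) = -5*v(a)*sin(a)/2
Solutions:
 v(a) = C1*cos(a)^(5/2)


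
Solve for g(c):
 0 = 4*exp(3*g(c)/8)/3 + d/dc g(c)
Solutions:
 g(c) = 8*log((-1 - sqrt(3)*I)*(1/(C1 + 4*c))^(1/3))
 g(c) = 8*log((-1 + sqrt(3)*I)*(1/(C1 + 4*c))^(1/3))
 g(c) = 8*log(1/(C1 + 4*c))/3 + 8*log(2)


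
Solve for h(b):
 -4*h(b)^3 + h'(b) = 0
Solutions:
 h(b) = -sqrt(2)*sqrt(-1/(C1 + 4*b))/2
 h(b) = sqrt(2)*sqrt(-1/(C1 + 4*b))/2


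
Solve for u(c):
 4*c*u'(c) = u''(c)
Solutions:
 u(c) = C1 + C2*erfi(sqrt(2)*c)


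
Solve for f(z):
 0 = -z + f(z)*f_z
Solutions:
 f(z) = -sqrt(C1 + z^2)
 f(z) = sqrt(C1 + z^2)


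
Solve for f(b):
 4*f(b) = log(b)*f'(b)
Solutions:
 f(b) = C1*exp(4*li(b))


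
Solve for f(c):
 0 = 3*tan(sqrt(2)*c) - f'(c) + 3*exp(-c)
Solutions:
 f(c) = C1 + 3*sqrt(2)*log(tan(sqrt(2)*c)^2 + 1)/4 - 3*exp(-c)


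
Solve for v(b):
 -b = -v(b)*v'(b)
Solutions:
 v(b) = -sqrt(C1 + b^2)
 v(b) = sqrt(C1 + b^2)


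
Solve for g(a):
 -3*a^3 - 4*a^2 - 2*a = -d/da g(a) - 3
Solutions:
 g(a) = C1 + 3*a^4/4 + 4*a^3/3 + a^2 - 3*a


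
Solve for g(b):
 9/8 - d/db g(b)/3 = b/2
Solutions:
 g(b) = C1 - 3*b^2/4 + 27*b/8


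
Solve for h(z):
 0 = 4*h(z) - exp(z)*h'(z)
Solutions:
 h(z) = C1*exp(-4*exp(-z))


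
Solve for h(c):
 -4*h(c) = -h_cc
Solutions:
 h(c) = C1*exp(-2*c) + C2*exp(2*c)


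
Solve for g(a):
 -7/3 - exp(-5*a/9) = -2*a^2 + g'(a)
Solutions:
 g(a) = C1 + 2*a^3/3 - 7*a/3 + 9*exp(-5*a/9)/5


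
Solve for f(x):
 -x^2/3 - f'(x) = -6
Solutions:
 f(x) = C1 - x^3/9 + 6*x


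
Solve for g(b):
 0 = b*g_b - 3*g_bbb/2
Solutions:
 g(b) = C1 + Integral(C2*airyai(2^(1/3)*3^(2/3)*b/3) + C3*airybi(2^(1/3)*3^(2/3)*b/3), b)


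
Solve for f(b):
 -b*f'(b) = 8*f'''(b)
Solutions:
 f(b) = C1 + Integral(C2*airyai(-b/2) + C3*airybi(-b/2), b)


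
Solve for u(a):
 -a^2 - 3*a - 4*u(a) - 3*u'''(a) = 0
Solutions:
 u(a) = C3*exp(-6^(2/3)*a/3) - a^2/4 - 3*a/4 + (C1*sin(2^(2/3)*3^(1/6)*a/2) + C2*cos(2^(2/3)*3^(1/6)*a/2))*exp(6^(2/3)*a/6)


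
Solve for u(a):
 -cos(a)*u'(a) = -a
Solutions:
 u(a) = C1 + Integral(a/cos(a), a)


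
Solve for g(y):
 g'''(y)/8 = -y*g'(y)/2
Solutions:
 g(y) = C1 + Integral(C2*airyai(-2^(2/3)*y) + C3*airybi(-2^(2/3)*y), y)


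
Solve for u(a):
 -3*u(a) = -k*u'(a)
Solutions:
 u(a) = C1*exp(3*a/k)


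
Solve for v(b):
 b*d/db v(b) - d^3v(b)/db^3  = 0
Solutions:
 v(b) = C1 + Integral(C2*airyai(b) + C3*airybi(b), b)


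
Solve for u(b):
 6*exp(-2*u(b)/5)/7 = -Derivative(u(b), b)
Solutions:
 u(b) = 5*log(-sqrt(C1 - 6*b)) - 5*log(35) + 5*log(70)/2
 u(b) = 5*log(C1 - 6*b)/2 - 5*log(35) + 5*log(70)/2


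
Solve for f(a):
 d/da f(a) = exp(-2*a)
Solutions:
 f(a) = C1 - exp(-2*a)/2


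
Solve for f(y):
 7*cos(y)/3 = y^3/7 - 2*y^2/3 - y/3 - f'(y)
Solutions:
 f(y) = C1 + y^4/28 - 2*y^3/9 - y^2/6 - 7*sin(y)/3


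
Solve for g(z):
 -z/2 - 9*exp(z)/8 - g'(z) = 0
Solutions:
 g(z) = C1 - z^2/4 - 9*exp(z)/8


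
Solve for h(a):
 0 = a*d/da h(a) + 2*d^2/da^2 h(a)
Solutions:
 h(a) = C1 + C2*erf(a/2)


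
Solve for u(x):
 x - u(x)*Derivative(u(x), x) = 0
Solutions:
 u(x) = -sqrt(C1 + x^2)
 u(x) = sqrt(C1 + x^2)


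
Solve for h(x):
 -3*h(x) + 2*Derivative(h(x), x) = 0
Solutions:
 h(x) = C1*exp(3*x/2)


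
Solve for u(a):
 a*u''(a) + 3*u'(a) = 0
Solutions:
 u(a) = C1 + C2/a^2


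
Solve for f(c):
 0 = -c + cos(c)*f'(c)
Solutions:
 f(c) = C1 + Integral(c/cos(c), c)


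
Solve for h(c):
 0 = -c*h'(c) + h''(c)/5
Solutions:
 h(c) = C1 + C2*erfi(sqrt(10)*c/2)


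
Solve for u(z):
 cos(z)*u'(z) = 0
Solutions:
 u(z) = C1


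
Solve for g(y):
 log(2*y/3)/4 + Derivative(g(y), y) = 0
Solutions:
 g(y) = C1 - y*log(y)/4 - y*log(2)/4 + y/4 + y*log(3)/4


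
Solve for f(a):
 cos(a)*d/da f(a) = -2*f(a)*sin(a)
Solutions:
 f(a) = C1*cos(a)^2


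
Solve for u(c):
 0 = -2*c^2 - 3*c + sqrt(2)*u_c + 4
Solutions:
 u(c) = C1 + sqrt(2)*c^3/3 + 3*sqrt(2)*c^2/4 - 2*sqrt(2)*c


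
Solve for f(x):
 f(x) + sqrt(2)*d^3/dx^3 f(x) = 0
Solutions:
 f(x) = C3*exp(-2^(5/6)*x/2) + (C1*sin(2^(5/6)*sqrt(3)*x/4) + C2*cos(2^(5/6)*sqrt(3)*x/4))*exp(2^(5/6)*x/4)


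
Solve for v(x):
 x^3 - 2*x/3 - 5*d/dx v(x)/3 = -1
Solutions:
 v(x) = C1 + 3*x^4/20 - x^2/5 + 3*x/5


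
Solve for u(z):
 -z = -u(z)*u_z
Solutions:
 u(z) = -sqrt(C1 + z^2)
 u(z) = sqrt(C1 + z^2)


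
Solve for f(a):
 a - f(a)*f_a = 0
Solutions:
 f(a) = -sqrt(C1 + a^2)
 f(a) = sqrt(C1 + a^2)


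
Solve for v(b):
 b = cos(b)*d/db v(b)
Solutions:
 v(b) = C1 + Integral(b/cos(b), b)


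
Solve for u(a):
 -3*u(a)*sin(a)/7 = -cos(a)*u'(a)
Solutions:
 u(a) = C1/cos(a)^(3/7)


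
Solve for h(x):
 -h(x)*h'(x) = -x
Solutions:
 h(x) = -sqrt(C1 + x^2)
 h(x) = sqrt(C1 + x^2)


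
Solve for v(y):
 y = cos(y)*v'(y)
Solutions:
 v(y) = C1 + Integral(y/cos(y), y)


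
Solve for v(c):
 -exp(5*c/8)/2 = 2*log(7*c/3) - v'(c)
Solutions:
 v(c) = C1 + 2*c*log(c) + 2*c*(-log(3) - 1 + log(7)) + 4*exp(5*c/8)/5


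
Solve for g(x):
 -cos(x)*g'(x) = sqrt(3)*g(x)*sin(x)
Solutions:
 g(x) = C1*cos(x)^(sqrt(3))


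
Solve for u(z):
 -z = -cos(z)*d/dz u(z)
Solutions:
 u(z) = C1 + Integral(z/cos(z), z)


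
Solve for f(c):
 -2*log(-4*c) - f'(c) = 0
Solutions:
 f(c) = C1 - 2*c*log(-c) + 2*c*(1 - 2*log(2))


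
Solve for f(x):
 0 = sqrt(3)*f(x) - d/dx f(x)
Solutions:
 f(x) = C1*exp(sqrt(3)*x)


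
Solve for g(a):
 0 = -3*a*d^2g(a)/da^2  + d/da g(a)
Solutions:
 g(a) = C1 + C2*a^(4/3)


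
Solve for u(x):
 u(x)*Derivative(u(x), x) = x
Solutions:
 u(x) = -sqrt(C1 + x^2)
 u(x) = sqrt(C1 + x^2)


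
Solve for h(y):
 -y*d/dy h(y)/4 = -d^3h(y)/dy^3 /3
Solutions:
 h(y) = C1 + Integral(C2*airyai(6^(1/3)*y/2) + C3*airybi(6^(1/3)*y/2), y)


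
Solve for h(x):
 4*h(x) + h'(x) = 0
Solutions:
 h(x) = C1*exp(-4*x)


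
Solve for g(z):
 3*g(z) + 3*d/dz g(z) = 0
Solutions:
 g(z) = C1*exp(-z)


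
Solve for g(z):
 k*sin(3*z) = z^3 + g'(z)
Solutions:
 g(z) = C1 - k*cos(3*z)/3 - z^4/4


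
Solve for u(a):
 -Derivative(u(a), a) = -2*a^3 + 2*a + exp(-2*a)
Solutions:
 u(a) = C1 + a^4/2 - a^2 + exp(-2*a)/2


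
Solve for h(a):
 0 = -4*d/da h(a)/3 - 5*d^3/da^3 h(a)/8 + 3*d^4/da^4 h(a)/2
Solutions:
 h(a) = C1 + C2*exp(a*(-(144*sqrt(20986) + 20861)^(1/3) - 25/(144*sqrt(20986) + 20861)^(1/3) + 10)/72)*sin(sqrt(3)*a*(-(144*sqrt(20986) + 20861)^(1/3) + 25/(144*sqrt(20986) + 20861)^(1/3))/72) + C3*exp(a*(-(144*sqrt(20986) + 20861)^(1/3) - 25/(144*sqrt(20986) + 20861)^(1/3) + 10)/72)*cos(sqrt(3)*a*(-(144*sqrt(20986) + 20861)^(1/3) + 25/(144*sqrt(20986) + 20861)^(1/3))/72) + C4*exp(a*(25/(144*sqrt(20986) + 20861)^(1/3) + 5 + (144*sqrt(20986) + 20861)^(1/3))/36)


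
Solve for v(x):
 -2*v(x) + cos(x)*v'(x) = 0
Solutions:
 v(x) = C1*(sin(x) + 1)/(sin(x) - 1)


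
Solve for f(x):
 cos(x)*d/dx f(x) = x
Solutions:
 f(x) = C1 + Integral(x/cos(x), x)


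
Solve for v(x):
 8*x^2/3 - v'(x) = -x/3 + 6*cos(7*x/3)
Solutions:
 v(x) = C1 + 8*x^3/9 + x^2/6 - 18*sin(7*x/3)/7


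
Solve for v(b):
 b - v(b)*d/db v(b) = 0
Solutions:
 v(b) = -sqrt(C1 + b^2)
 v(b) = sqrt(C1 + b^2)


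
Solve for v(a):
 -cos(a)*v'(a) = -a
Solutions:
 v(a) = C1 + Integral(a/cos(a), a)


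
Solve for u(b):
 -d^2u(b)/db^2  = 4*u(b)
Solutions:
 u(b) = C1*sin(2*b) + C2*cos(2*b)


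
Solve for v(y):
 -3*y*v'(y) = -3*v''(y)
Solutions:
 v(y) = C1 + C2*erfi(sqrt(2)*y/2)


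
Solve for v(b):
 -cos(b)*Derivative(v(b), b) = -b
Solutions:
 v(b) = C1 + Integral(b/cos(b), b)


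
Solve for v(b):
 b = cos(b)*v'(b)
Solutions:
 v(b) = C1 + Integral(b/cos(b), b)


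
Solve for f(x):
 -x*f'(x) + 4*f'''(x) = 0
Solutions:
 f(x) = C1 + Integral(C2*airyai(2^(1/3)*x/2) + C3*airybi(2^(1/3)*x/2), x)


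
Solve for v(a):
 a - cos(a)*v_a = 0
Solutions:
 v(a) = C1 + Integral(a/cos(a), a)


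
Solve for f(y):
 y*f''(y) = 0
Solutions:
 f(y) = C1 + C2*y


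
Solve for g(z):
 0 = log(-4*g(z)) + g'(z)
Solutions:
 Integral(1/(log(-_y) + 2*log(2)), (_y, g(z))) = C1 - z


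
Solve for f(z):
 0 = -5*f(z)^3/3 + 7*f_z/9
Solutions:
 f(z) = -sqrt(14)*sqrt(-1/(C1 + 15*z))/2
 f(z) = sqrt(14)*sqrt(-1/(C1 + 15*z))/2


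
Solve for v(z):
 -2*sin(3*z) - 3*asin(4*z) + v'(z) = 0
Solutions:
 v(z) = C1 + 3*z*asin(4*z) + 3*sqrt(1 - 16*z^2)/4 - 2*cos(3*z)/3


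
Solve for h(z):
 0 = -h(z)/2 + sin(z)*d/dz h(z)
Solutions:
 h(z) = C1*(cos(z) - 1)^(1/4)/(cos(z) + 1)^(1/4)


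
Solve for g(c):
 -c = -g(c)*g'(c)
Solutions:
 g(c) = -sqrt(C1 + c^2)
 g(c) = sqrt(C1 + c^2)


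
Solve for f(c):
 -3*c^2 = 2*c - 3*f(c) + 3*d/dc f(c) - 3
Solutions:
 f(c) = C1*exp(c) + c^2 + 8*c/3 + 5/3


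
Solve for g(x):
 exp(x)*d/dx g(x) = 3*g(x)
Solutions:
 g(x) = C1*exp(-3*exp(-x))


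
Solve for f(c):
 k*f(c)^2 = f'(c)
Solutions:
 f(c) = -1/(C1 + c*k)


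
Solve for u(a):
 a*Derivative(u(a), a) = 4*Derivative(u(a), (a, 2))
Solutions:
 u(a) = C1 + C2*erfi(sqrt(2)*a/4)


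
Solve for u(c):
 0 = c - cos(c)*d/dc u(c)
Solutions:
 u(c) = C1 + Integral(c/cos(c), c)


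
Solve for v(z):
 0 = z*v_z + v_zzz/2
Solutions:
 v(z) = C1 + Integral(C2*airyai(-2^(1/3)*z) + C3*airybi(-2^(1/3)*z), z)


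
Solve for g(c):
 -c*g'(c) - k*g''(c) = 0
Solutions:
 g(c) = C1 + C2*sqrt(k)*erf(sqrt(2)*c*sqrt(1/k)/2)


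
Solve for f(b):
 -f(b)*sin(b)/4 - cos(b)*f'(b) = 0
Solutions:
 f(b) = C1*cos(b)^(1/4)


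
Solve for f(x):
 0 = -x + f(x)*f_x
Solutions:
 f(x) = -sqrt(C1 + x^2)
 f(x) = sqrt(C1 + x^2)


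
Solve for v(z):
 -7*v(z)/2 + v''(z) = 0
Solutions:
 v(z) = C1*exp(-sqrt(14)*z/2) + C2*exp(sqrt(14)*z/2)


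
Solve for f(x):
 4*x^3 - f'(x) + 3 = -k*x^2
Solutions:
 f(x) = C1 + k*x^3/3 + x^4 + 3*x


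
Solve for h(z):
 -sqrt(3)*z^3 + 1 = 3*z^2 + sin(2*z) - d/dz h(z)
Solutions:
 h(z) = C1 + sqrt(3)*z^4/4 + z^3 - z - cos(2*z)/2


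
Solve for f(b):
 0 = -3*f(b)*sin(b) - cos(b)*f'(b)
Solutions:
 f(b) = C1*cos(b)^3


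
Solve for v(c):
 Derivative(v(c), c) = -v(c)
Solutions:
 v(c) = C1*exp(-c)


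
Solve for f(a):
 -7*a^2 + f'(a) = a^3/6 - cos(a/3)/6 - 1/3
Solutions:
 f(a) = C1 + a^4/24 + 7*a^3/3 - a/3 - sin(a/3)/2


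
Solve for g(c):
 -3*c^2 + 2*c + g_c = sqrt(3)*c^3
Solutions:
 g(c) = C1 + sqrt(3)*c^4/4 + c^3 - c^2


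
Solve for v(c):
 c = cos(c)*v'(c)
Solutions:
 v(c) = C1 + Integral(c/cos(c), c)


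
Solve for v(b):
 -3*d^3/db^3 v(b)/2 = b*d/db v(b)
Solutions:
 v(b) = C1 + Integral(C2*airyai(-2^(1/3)*3^(2/3)*b/3) + C3*airybi(-2^(1/3)*3^(2/3)*b/3), b)


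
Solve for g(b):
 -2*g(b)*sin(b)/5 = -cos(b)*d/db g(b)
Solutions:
 g(b) = C1/cos(b)^(2/5)


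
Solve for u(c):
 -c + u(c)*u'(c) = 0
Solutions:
 u(c) = -sqrt(C1 + c^2)
 u(c) = sqrt(C1 + c^2)


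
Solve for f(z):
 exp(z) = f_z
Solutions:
 f(z) = C1 + exp(z)


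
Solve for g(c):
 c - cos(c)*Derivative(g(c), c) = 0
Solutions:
 g(c) = C1 + Integral(c/cos(c), c)


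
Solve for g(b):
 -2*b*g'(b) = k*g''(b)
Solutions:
 g(b) = C1 + C2*sqrt(k)*erf(b*sqrt(1/k))


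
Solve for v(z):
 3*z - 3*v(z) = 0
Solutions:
 v(z) = z


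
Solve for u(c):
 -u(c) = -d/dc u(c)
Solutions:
 u(c) = C1*exp(c)


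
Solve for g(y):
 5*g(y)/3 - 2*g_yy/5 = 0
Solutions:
 g(y) = C1*exp(-5*sqrt(6)*y/6) + C2*exp(5*sqrt(6)*y/6)


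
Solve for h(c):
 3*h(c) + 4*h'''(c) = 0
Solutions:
 h(c) = C3*exp(-6^(1/3)*c/2) + (C1*sin(2^(1/3)*3^(5/6)*c/4) + C2*cos(2^(1/3)*3^(5/6)*c/4))*exp(6^(1/3)*c/4)


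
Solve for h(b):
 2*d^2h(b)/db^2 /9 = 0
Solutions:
 h(b) = C1 + C2*b


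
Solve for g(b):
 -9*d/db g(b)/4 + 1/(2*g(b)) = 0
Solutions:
 g(b) = -sqrt(C1 + 4*b)/3
 g(b) = sqrt(C1 + 4*b)/3


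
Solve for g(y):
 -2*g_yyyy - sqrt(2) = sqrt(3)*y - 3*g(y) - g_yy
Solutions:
 g(y) = C1*exp(-sqrt(6)*y/2) + C2*exp(sqrt(6)*y/2) + C3*sin(y) + C4*cos(y) + sqrt(3)*y/3 + sqrt(2)/3


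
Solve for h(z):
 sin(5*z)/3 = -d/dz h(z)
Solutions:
 h(z) = C1 + cos(5*z)/15


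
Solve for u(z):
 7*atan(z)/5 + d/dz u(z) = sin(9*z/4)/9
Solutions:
 u(z) = C1 - 7*z*atan(z)/5 + 7*log(z^2 + 1)/10 - 4*cos(9*z/4)/81


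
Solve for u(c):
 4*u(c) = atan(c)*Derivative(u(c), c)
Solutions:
 u(c) = C1*exp(4*Integral(1/atan(c), c))


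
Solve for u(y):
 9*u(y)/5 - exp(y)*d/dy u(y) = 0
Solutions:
 u(y) = C1*exp(-9*exp(-y)/5)


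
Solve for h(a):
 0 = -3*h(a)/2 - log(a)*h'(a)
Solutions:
 h(a) = C1*exp(-3*li(a)/2)


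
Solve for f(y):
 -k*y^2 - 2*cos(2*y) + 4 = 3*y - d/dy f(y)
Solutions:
 f(y) = C1 + k*y^3/3 + 3*y^2/2 - 4*y + sin(2*y)


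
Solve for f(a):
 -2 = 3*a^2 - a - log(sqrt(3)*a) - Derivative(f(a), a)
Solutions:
 f(a) = C1 + a^3 - a^2/2 - a*log(a) - a*log(3)/2 + 3*a


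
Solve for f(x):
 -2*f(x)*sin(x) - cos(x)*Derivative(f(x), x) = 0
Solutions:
 f(x) = C1*cos(x)^2


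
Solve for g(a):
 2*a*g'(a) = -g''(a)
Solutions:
 g(a) = C1 + C2*erf(a)


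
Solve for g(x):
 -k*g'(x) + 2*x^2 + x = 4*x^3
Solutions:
 g(x) = C1 - x^4/k + 2*x^3/(3*k) + x^2/(2*k)


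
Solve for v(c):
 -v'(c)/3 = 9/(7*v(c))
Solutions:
 v(c) = -sqrt(C1 - 378*c)/7
 v(c) = sqrt(C1 - 378*c)/7


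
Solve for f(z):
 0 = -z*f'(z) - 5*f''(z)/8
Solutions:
 f(z) = C1 + C2*erf(2*sqrt(5)*z/5)


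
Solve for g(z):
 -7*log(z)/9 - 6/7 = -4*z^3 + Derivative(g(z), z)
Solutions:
 g(z) = C1 + z^4 - 7*z*log(z)/9 - 5*z/63


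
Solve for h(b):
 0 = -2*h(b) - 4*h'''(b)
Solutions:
 h(b) = C3*exp(-2^(2/3)*b/2) + (C1*sin(2^(2/3)*sqrt(3)*b/4) + C2*cos(2^(2/3)*sqrt(3)*b/4))*exp(2^(2/3)*b/4)


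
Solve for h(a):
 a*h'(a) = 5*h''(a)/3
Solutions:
 h(a) = C1 + C2*erfi(sqrt(30)*a/10)


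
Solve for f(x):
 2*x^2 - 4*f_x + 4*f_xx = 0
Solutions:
 f(x) = C1 + C2*exp(x) + x^3/6 + x^2/2 + x


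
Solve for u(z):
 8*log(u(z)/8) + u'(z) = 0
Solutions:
 -Integral(1/(-log(_y) + 3*log(2)), (_y, u(z)))/8 = C1 - z


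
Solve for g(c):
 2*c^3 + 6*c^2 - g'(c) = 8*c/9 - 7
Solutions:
 g(c) = C1 + c^4/2 + 2*c^3 - 4*c^2/9 + 7*c


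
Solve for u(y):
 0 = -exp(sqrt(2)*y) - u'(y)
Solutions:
 u(y) = C1 - sqrt(2)*exp(sqrt(2)*y)/2


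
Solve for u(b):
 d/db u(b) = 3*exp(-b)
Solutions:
 u(b) = C1 - 3*exp(-b)


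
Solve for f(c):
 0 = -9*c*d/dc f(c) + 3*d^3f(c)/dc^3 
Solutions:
 f(c) = C1 + Integral(C2*airyai(3^(1/3)*c) + C3*airybi(3^(1/3)*c), c)


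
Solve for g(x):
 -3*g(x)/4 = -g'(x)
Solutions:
 g(x) = C1*exp(3*x/4)


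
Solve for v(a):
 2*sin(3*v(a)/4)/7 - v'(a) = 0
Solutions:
 -2*a/7 + 2*log(cos(3*v(a)/4) - 1)/3 - 2*log(cos(3*v(a)/4) + 1)/3 = C1


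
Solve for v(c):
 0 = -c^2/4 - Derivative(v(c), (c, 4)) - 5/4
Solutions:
 v(c) = C1 + C2*c + C3*c^2 + C4*c^3 - c^6/1440 - 5*c^4/96


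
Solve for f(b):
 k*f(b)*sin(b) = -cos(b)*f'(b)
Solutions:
 f(b) = C1*exp(k*log(cos(b)))


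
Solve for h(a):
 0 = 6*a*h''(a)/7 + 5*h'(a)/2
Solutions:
 h(a) = C1 + C2/a^(23/12)


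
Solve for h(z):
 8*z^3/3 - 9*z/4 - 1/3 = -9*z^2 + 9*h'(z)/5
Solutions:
 h(z) = C1 + 10*z^4/27 + 5*z^3/3 - 5*z^2/8 - 5*z/27


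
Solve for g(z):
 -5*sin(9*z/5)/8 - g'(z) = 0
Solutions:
 g(z) = C1 + 25*cos(9*z/5)/72


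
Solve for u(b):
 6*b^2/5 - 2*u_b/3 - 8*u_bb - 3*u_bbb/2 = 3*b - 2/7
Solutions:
 u(b) = C1 + C2*exp(2*b*(-4 + sqrt(15))/3) + C3*exp(-2*b*(sqrt(15) + 4)/3) + 3*b^3/5 - 477*b^2/20 + 39531*b/70


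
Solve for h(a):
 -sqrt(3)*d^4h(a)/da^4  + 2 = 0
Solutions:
 h(a) = C1 + C2*a + C3*a^2 + C4*a^3 + sqrt(3)*a^4/36


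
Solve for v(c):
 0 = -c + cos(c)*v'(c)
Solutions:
 v(c) = C1 + Integral(c/cos(c), c)


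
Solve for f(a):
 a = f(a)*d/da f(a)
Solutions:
 f(a) = -sqrt(C1 + a^2)
 f(a) = sqrt(C1 + a^2)


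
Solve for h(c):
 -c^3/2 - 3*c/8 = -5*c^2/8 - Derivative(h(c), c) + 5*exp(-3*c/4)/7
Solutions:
 h(c) = C1 + c^4/8 - 5*c^3/24 + 3*c^2/16 - 20*exp(-3*c/4)/21


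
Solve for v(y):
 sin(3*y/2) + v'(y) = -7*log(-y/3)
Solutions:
 v(y) = C1 - 7*y*log(-y) + 7*y + 7*y*log(3) + 2*cos(3*y/2)/3


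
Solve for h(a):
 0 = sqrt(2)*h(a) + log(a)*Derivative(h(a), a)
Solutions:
 h(a) = C1*exp(-sqrt(2)*li(a))


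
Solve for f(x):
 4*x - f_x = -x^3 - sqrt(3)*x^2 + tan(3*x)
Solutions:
 f(x) = C1 + x^4/4 + sqrt(3)*x^3/3 + 2*x^2 + log(cos(3*x))/3


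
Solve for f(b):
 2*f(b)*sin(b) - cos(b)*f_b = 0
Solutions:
 f(b) = C1/cos(b)^2


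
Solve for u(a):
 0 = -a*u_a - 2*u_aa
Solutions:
 u(a) = C1 + C2*erf(a/2)


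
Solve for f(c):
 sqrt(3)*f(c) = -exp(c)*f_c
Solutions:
 f(c) = C1*exp(sqrt(3)*exp(-c))


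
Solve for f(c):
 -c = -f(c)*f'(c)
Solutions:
 f(c) = -sqrt(C1 + c^2)
 f(c) = sqrt(C1 + c^2)


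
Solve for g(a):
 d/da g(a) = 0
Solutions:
 g(a) = C1


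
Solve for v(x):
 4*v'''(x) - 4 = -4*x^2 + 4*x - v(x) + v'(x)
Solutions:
 v(x) = C1*exp(3^(1/3)*x*(3^(1/3)/(sqrt(78) + 9)^(1/3) + (sqrt(78) + 9)^(1/3))/12)*sin(3^(1/6)*x*(-3^(2/3)*(sqrt(78) + 9)^(1/3) + 3/(sqrt(78) + 9)^(1/3))/12) + C2*exp(3^(1/3)*x*(3^(1/3)/(sqrt(78) + 9)^(1/3) + (sqrt(78) + 9)^(1/3))/12)*cos(3^(1/6)*x*(-3^(2/3)*(sqrt(78) + 9)^(1/3) + 3/(sqrt(78) + 9)^(1/3))/12) + C3*exp(-3^(1/3)*x*(3^(1/3)/(sqrt(78) + 9)^(1/3) + (sqrt(78) + 9)^(1/3))/6) - 4*x^2 - 4*x


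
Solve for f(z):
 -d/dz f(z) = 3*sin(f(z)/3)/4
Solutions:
 3*z/4 + 3*log(cos(f(z)/3) - 1)/2 - 3*log(cos(f(z)/3) + 1)/2 = C1


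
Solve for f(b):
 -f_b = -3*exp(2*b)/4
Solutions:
 f(b) = C1 + 3*exp(2*b)/8


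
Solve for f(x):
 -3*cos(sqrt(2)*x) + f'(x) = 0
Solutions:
 f(x) = C1 + 3*sqrt(2)*sin(sqrt(2)*x)/2


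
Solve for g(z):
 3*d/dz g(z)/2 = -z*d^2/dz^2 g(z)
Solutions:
 g(z) = C1 + C2/sqrt(z)


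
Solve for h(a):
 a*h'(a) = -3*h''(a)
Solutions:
 h(a) = C1 + C2*erf(sqrt(6)*a/6)


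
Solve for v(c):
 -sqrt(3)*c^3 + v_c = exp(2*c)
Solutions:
 v(c) = C1 + sqrt(3)*c^4/4 + exp(2*c)/2


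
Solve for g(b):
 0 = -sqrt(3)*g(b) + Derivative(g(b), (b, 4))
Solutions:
 g(b) = C1*exp(-3^(1/8)*b) + C2*exp(3^(1/8)*b) + C3*sin(3^(1/8)*b) + C4*cos(3^(1/8)*b)


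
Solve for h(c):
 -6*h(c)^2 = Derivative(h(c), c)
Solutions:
 h(c) = 1/(C1 + 6*c)


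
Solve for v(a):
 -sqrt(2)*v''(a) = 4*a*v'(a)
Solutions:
 v(a) = C1 + C2*erf(2^(1/4)*a)


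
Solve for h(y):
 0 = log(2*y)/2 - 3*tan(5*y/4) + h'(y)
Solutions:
 h(y) = C1 - y*log(y)/2 - y*log(2)/2 + y/2 - 12*log(cos(5*y/4))/5


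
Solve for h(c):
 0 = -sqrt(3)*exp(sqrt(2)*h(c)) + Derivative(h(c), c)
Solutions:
 h(c) = sqrt(2)*(2*log(-1/(C1 + sqrt(3)*c)) - log(2))/4


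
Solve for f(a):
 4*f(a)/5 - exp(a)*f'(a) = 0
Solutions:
 f(a) = C1*exp(-4*exp(-a)/5)


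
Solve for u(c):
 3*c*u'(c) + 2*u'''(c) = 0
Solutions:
 u(c) = C1 + Integral(C2*airyai(-2^(2/3)*3^(1/3)*c/2) + C3*airybi(-2^(2/3)*3^(1/3)*c/2), c)


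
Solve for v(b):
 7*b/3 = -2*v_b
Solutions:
 v(b) = C1 - 7*b^2/12


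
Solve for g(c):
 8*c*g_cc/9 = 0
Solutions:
 g(c) = C1 + C2*c


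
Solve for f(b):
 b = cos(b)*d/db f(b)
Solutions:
 f(b) = C1 + Integral(b/cos(b), b)


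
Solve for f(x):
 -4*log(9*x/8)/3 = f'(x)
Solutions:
 f(x) = C1 - 4*x*log(x)/3 - 8*x*log(3)/3 + 4*x/3 + 4*x*log(2)


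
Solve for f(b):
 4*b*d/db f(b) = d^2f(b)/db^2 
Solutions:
 f(b) = C1 + C2*erfi(sqrt(2)*b)


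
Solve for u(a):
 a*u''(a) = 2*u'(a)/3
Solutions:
 u(a) = C1 + C2*a^(5/3)


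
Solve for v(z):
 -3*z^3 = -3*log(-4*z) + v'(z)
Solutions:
 v(z) = C1 - 3*z^4/4 + 3*z*log(-z) + 3*z*(-1 + 2*log(2))


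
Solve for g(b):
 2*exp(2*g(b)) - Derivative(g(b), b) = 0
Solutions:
 g(b) = log(-sqrt(-1/(C1 + 2*b))) - log(2)/2
 g(b) = log(-1/(C1 + 2*b))/2 - log(2)/2


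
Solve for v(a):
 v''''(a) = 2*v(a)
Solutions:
 v(a) = C1*exp(-2^(1/4)*a) + C2*exp(2^(1/4)*a) + C3*sin(2^(1/4)*a) + C4*cos(2^(1/4)*a)


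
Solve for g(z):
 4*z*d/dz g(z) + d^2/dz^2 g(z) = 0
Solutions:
 g(z) = C1 + C2*erf(sqrt(2)*z)


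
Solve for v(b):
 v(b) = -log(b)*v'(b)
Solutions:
 v(b) = C1*exp(-li(b))


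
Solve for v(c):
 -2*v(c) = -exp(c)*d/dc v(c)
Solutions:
 v(c) = C1*exp(-2*exp(-c))


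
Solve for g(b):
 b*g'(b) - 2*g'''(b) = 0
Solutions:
 g(b) = C1 + Integral(C2*airyai(2^(2/3)*b/2) + C3*airybi(2^(2/3)*b/2), b)


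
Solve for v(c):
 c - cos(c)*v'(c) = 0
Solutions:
 v(c) = C1 + Integral(c/cos(c), c)


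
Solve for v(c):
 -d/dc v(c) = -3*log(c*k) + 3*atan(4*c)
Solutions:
 v(c) = C1 + 3*c*log(c*k) - 3*c*atan(4*c) - 3*c + 3*log(16*c^2 + 1)/8


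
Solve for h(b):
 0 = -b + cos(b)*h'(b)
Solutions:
 h(b) = C1 + Integral(b/cos(b), b)


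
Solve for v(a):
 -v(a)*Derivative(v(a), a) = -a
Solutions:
 v(a) = -sqrt(C1 + a^2)
 v(a) = sqrt(C1 + a^2)


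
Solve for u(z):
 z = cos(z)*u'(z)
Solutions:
 u(z) = C1 + Integral(z/cos(z), z)


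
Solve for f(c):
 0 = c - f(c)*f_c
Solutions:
 f(c) = -sqrt(C1 + c^2)
 f(c) = sqrt(C1 + c^2)


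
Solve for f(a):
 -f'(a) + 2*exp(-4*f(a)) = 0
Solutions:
 f(a) = log(-I*(C1 + 8*a)^(1/4))
 f(a) = log(I*(C1 + 8*a)^(1/4))
 f(a) = log(-(C1 + 8*a)^(1/4))
 f(a) = log(C1 + 8*a)/4


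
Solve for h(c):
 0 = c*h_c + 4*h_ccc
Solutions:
 h(c) = C1 + Integral(C2*airyai(-2^(1/3)*c/2) + C3*airybi(-2^(1/3)*c/2), c)


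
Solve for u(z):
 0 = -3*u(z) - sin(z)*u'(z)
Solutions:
 u(z) = C1*(cos(z) + 1)^(3/2)/(cos(z) - 1)^(3/2)


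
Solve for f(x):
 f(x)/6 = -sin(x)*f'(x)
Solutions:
 f(x) = C1*(cos(x) + 1)^(1/12)/(cos(x) - 1)^(1/12)


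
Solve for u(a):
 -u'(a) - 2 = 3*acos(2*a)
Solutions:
 u(a) = C1 - 3*a*acos(2*a) - 2*a + 3*sqrt(1 - 4*a^2)/2


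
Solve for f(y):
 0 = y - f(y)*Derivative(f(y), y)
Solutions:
 f(y) = -sqrt(C1 + y^2)
 f(y) = sqrt(C1 + y^2)


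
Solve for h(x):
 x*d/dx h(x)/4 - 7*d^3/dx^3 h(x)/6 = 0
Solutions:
 h(x) = C1 + Integral(C2*airyai(14^(2/3)*3^(1/3)*x/14) + C3*airybi(14^(2/3)*3^(1/3)*x/14), x)


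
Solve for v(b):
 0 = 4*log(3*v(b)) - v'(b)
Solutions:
 -Integral(1/(log(_y) + log(3)), (_y, v(b)))/4 = C1 - b


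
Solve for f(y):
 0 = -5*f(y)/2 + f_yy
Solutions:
 f(y) = C1*exp(-sqrt(10)*y/2) + C2*exp(sqrt(10)*y/2)


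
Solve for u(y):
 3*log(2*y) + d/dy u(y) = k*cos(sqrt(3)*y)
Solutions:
 u(y) = C1 + sqrt(3)*k*sin(sqrt(3)*y)/3 - 3*y*log(y) - 3*y*log(2) + 3*y


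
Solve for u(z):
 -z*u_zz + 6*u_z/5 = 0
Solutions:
 u(z) = C1 + C2*z^(11/5)


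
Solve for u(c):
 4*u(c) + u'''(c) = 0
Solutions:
 u(c) = C3*exp(-2^(2/3)*c) + (C1*sin(2^(2/3)*sqrt(3)*c/2) + C2*cos(2^(2/3)*sqrt(3)*c/2))*exp(2^(2/3)*c/2)


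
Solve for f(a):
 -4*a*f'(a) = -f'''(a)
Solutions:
 f(a) = C1 + Integral(C2*airyai(2^(2/3)*a) + C3*airybi(2^(2/3)*a), a)


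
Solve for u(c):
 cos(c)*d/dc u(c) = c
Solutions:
 u(c) = C1 + Integral(c/cos(c), c)


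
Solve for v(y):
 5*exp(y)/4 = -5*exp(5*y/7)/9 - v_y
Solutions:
 v(y) = C1 - 7*exp(5*y/7)/9 - 5*exp(y)/4


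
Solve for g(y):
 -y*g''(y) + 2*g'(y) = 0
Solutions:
 g(y) = C1 + C2*y^3


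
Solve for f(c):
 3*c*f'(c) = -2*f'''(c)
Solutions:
 f(c) = C1 + Integral(C2*airyai(-2^(2/3)*3^(1/3)*c/2) + C3*airybi(-2^(2/3)*3^(1/3)*c/2), c)


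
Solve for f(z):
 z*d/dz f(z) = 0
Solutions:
 f(z) = C1


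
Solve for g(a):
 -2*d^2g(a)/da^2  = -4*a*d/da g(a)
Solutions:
 g(a) = C1 + C2*erfi(a)


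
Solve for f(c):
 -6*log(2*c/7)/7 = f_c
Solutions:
 f(c) = C1 - 6*c*log(c)/7 - 6*c*log(2)/7 + 6*c/7 + 6*c*log(7)/7


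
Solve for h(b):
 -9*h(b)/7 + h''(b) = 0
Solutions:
 h(b) = C1*exp(-3*sqrt(7)*b/7) + C2*exp(3*sqrt(7)*b/7)


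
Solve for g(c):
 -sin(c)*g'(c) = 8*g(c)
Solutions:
 g(c) = C1*(cos(c)^4 + 4*cos(c)^3 + 6*cos(c)^2 + 4*cos(c) + 1)/(cos(c)^4 - 4*cos(c)^3 + 6*cos(c)^2 - 4*cos(c) + 1)


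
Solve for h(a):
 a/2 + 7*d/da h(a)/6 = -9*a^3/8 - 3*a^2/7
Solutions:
 h(a) = C1 - 27*a^4/112 - 6*a^3/49 - 3*a^2/14


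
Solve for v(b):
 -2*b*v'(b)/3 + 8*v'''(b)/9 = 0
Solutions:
 v(b) = C1 + Integral(C2*airyai(6^(1/3)*b/2) + C3*airybi(6^(1/3)*b/2), b)


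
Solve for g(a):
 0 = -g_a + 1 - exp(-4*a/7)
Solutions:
 g(a) = C1 + a + 7*exp(-4*a/7)/4


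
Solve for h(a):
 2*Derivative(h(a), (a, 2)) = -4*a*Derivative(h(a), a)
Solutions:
 h(a) = C1 + C2*erf(a)


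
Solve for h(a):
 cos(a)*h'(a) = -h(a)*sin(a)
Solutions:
 h(a) = C1*cos(a)


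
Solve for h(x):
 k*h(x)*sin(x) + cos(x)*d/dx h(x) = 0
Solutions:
 h(x) = C1*exp(k*log(cos(x)))


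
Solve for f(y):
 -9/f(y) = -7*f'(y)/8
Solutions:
 f(y) = -sqrt(C1 + 1008*y)/7
 f(y) = sqrt(C1 + 1008*y)/7


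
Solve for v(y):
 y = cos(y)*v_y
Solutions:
 v(y) = C1 + Integral(y/cos(y), y)


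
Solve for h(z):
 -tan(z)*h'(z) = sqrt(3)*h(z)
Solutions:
 h(z) = C1/sin(z)^(sqrt(3))


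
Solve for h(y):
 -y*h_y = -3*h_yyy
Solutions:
 h(y) = C1 + Integral(C2*airyai(3^(2/3)*y/3) + C3*airybi(3^(2/3)*y/3), y)


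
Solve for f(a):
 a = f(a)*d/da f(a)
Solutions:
 f(a) = -sqrt(C1 + a^2)
 f(a) = sqrt(C1 + a^2)


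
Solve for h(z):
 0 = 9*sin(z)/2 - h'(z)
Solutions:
 h(z) = C1 - 9*cos(z)/2


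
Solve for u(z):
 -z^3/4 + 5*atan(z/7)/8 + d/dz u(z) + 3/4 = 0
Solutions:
 u(z) = C1 + z^4/16 - 5*z*atan(z/7)/8 - 3*z/4 + 35*log(z^2 + 49)/16


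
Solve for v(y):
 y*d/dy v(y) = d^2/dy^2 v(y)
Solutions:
 v(y) = C1 + C2*erfi(sqrt(2)*y/2)


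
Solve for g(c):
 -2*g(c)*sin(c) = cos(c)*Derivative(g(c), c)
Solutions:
 g(c) = C1*cos(c)^2


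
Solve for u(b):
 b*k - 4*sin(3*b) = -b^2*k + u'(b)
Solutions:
 u(b) = C1 + b^3*k/3 + b^2*k/2 + 4*cos(3*b)/3


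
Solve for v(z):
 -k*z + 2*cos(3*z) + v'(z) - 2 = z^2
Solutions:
 v(z) = C1 + k*z^2/2 + z^3/3 + 2*z - 2*sin(3*z)/3


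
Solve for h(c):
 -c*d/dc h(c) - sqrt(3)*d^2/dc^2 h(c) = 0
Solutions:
 h(c) = C1 + C2*erf(sqrt(2)*3^(3/4)*c/6)


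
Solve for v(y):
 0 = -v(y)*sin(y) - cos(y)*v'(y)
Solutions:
 v(y) = C1*cos(y)


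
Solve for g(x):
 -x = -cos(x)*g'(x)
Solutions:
 g(x) = C1 + Integral(x/cos(x), x)


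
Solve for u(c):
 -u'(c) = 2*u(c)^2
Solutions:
 u(c) = 1/(C1 + 2*c)


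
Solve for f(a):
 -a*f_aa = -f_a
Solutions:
 f(a) = C1 + C2*a^2


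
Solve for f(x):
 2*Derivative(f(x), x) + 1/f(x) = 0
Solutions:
 f(x) = -sqrt(C1 - x)
 f(x) = sqrt(C1 - x)


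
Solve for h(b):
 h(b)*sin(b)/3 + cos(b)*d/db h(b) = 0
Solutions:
 h(b) = C1*cos(b)^(1/3)


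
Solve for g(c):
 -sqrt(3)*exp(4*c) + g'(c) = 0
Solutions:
 g(c) = C1 + sqrt(3)*exp(4*c)/4


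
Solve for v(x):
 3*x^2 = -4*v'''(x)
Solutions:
 v(x) = C1 + C2*x + C3*x^2 - x^5/80


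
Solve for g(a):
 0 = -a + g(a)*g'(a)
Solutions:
 g(a) = -sqrt(C1 + a^2)
 g(a) = sqrt(C1 + a^2)


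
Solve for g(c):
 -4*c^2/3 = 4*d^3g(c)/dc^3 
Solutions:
 g(c) = C1 + C2*c + C3*c^2 - c^5/180


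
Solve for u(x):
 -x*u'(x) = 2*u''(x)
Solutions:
 u(x) = C1 + C2*erf(x/2)


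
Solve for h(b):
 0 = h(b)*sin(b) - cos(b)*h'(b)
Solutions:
 h(b) = C1/cos(b)


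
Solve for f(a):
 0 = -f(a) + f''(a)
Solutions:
 f(a) = C1*exp(-a) + C2*exp(a)


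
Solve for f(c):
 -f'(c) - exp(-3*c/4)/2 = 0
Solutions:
 f(c) = C1 + 2*exp(-3*c/4)/3


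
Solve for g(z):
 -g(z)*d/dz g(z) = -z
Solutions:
 g(z) = -sqrt(C1 + z^2)
 g(z) = sqrt(C1 + z^2)


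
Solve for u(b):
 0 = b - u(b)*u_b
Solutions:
 u(b) = -sqrt(C1 + b^2)
 u(b) = sqrt(C1 + b^2)


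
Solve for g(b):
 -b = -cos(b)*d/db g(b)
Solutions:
 g(b) = C1 + Integral(b/cos(b), b)


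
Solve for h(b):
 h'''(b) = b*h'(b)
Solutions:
 h(b) = C1 + Integral(C2*airyai(b) + C3*airybi(b), b)


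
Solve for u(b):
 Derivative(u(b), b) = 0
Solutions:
 u(b) = C1


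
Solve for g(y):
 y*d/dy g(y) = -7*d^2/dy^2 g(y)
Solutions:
 g(y) = C1 + C2*erf(sqrt(14)*y/14)


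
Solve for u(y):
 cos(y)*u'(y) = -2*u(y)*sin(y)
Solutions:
 u(y) = C1*cos(y)^2


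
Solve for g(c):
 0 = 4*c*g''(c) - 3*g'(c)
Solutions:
 g(c) = C1 + C2*c^(7/4)


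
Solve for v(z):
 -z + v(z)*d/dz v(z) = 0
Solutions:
 v(z) = -sqrt(C1 + z^2)
 v(z) = sqrt(C1 + z^2)


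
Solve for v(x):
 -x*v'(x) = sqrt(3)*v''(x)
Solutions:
 v(x) = C1 + C2*erf(sqrt(2)*3^(3/4)*x/6)


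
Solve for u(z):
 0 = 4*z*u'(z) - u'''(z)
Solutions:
 u(z) = C1 + Integral(C2*airyai(2^(2/3)*z) + C3*airybi(2^(2/3)*z), z)


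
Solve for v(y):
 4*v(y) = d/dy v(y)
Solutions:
 v(y) = C1*exp(4*y)


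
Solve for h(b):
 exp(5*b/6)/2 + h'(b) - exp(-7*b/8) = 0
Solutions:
 h(b) = C1 - 3*exp(5*b/6)/5 - 8*exp(-7*b/8)/7


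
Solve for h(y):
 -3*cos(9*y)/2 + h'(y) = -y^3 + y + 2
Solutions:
 h(y) = C1 - y^4/4 + y^2/2 + 2*y + sin(9*y)/6


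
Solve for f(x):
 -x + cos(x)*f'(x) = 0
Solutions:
 f(x) = C1 + Integral(x/cos(x), x)


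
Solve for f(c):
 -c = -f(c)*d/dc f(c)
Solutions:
 f(c) = -sqrt(C1 + c^2)
 f(c) = sqrt(C1 + c^2)


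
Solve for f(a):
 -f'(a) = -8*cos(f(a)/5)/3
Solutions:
 -8*a/3 - 5*log(sin(f(a)/5) - 1)/2 + 5*log(sin(f(a)/5) + 1)/2 = C1


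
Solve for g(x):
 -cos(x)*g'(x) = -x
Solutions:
 g(x) = C1 + Integral(x/cos(x), x)


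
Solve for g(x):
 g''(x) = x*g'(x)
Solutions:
 g(x) = C1 + C2*erfi(sqrt(2)*x/2)


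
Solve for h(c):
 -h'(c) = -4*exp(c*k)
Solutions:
 h(c) = C1 + 4*exp(c*k)/k


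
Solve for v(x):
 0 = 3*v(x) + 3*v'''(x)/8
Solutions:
 v(x) = C3*exp(-2*x) + (C1*sin(sqrt(3)*x) + C2*cos(sqrt(3)*x))*exp(x)


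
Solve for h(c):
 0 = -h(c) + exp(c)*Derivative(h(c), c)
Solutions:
 h(c) = C1*exp(-exp(-c))


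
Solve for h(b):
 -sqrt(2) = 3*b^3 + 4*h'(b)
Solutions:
 h(b) = C1 - 3*b^4/16 - sqrt(2)*b/4


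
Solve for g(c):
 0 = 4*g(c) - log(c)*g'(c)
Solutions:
 g(c) = C1*exp(4*li(c))


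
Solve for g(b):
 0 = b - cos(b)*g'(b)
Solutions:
 g(b) = C1 + Integral(b/cos(b), b)


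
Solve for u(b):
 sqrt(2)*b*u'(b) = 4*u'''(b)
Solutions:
 u(b) = C1 + Integral(C2*airyai(sqrt(2)*b/2) + C3*airybi(sqrt(2)*b/2), b)


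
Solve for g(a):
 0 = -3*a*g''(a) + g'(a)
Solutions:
 g(a) = C1 + C2*a^(4/3)


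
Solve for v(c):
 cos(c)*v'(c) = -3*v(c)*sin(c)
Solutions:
 v(c) = C1*cos(c)^3


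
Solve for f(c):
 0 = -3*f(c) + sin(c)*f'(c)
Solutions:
 f(c) = C1*(cos(c) - 1)^(3/2)/(cos(c) + 1)^(3/2)


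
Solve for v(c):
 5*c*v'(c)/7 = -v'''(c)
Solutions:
 v(c) = C1 + Integral(C2*airyai(-5^(1/3)*7^(2/3)*c/7) + C3*airybi(-5^(1/3)*7^(2/3)*c/7), c)


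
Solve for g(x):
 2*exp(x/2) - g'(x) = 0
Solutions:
 g(x) = C1 + 4*exp(x/2)
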